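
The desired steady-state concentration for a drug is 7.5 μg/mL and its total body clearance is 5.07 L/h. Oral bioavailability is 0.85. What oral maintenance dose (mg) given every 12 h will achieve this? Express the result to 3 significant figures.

D = CL × Css × τ / F = 5.070 × 7.5 × 12 / 0.85 = 536.8 mg

537 mg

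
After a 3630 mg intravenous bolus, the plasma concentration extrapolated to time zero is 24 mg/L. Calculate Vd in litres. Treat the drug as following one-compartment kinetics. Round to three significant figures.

Immediately after an IV bolus, C₀ = Dose / Vd, so Vd = Dose / C₀.
Vd = 3630 / 24 = 151.3 L

151 L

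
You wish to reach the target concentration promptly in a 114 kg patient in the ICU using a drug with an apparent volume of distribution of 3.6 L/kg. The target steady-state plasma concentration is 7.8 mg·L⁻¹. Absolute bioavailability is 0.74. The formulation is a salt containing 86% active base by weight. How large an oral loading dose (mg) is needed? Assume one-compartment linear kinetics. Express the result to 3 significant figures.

Vd = 3.6 L/kg × 114 kg = 410.4 L
LD = Vd × C / F / S = 410.4 × 7.800 / 0.74 / 0.86 = 5030 mg

5030 mg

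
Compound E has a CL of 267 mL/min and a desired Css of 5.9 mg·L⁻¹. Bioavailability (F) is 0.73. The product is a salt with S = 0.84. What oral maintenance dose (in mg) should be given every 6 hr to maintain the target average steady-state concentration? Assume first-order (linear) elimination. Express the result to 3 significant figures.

CL = 267 mL/min = 267 × 0.06 = 16.02 L/h
D = CL × Css × τ / F / S = 16.02 × 5.9 × 6 / 0.73 / 0.84 = 924.8 mg

925 mg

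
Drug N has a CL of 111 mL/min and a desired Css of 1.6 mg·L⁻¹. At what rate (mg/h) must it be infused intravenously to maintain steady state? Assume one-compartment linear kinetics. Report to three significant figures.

10.7 mg/h

Convert clearance: 111 mL/min × 60 min/h ÷ 1000 mL/L = 6.660 L/h
Rate = CL × Css = 6.660 × 1.6 = 10.66 mg/h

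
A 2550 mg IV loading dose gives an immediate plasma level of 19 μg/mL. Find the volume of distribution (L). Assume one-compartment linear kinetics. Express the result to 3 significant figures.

Immediately after an IV bolus, C₀ = Dose / Vd, so Vd = Dose / C₀.
Vd = 2550 / 19 = 134.2 L

134 L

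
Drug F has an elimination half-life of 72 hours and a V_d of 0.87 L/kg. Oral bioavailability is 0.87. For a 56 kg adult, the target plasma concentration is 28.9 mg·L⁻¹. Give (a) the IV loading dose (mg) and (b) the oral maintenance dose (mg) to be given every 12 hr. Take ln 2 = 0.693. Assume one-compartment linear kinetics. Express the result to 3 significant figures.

Vd(total) = 56 kg × 0.87 L/kg = 48.72 L
LD = Vd × C = 48.72 × 28.9 = 1408 mg
CL = 0.693 × Vd / t½ = 0.693 × 48.72 / 72 = 0.4689 L/h
D = CL × Css × τ / F = 0.4689 × 28.9 × 12 / 0.87 = 186.9 mg

(a) 1410 mg; (b) 187 mg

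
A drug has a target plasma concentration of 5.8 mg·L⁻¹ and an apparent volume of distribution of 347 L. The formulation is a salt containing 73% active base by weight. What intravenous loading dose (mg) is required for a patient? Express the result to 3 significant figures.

LD = Vd × C / S = 347.0 × 5.800 / 0.73 = 2757 mg

2760 mg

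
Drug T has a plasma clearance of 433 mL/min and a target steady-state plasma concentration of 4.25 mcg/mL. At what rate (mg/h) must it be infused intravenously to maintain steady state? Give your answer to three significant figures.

110 mg/h

CL = 433 mL/min × 60/1000 = 25.98 L/h
At steady state, infusion rate equals elimination rate: rate in = CL × Css.
R₀ = 25.98 × 4.25 = 110.4 mg/h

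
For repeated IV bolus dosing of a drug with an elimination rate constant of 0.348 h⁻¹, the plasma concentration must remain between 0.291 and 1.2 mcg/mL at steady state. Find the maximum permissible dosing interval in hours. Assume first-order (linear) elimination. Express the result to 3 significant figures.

4.07 h

Between IV bolus doses, concentration decays as C = C₀·e^(−kτ), so C_peak/C_trough = e^(kτ).
τ_max = ln(C_peak/C_trough) / k = ln(1.2/0.291) / 0.3480 = 1.417 / 0.3480 = 4.072 h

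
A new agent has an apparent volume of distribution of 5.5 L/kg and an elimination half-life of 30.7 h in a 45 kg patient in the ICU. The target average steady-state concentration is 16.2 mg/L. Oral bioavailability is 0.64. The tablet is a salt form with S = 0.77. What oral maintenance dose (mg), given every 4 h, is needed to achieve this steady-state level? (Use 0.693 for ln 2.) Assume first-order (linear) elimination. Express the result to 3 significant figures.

735 mg

Vd = 5.5 L/kg × 45 kg = 247.5 L
CL = 0.693 × Vd / t½ = 0.693 × 247.5 / 30.7 = 5.587 L/h
D = CL × Css × τ / F / S = 5.587 × 16.2 × 4 / 0.64 / 0.77 = 734.7 mg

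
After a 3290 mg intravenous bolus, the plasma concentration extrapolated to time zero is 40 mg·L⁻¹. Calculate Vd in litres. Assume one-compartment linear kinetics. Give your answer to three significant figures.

82.3 L

Immediately after an IV bolus, C₀ = Dose / Vd, so Vd = Dose / C₀.
Vd = 3290 / 40 = 82.25 L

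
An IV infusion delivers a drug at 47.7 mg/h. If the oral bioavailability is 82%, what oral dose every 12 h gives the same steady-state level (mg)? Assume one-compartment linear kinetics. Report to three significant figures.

698 mg

To maintain the same Css, the systemic dosing rate must be unchanged: F·D/τ = infusion rate.
D = rate × τ / F = 47.7 × 12 / 0.82 = 698.0 mg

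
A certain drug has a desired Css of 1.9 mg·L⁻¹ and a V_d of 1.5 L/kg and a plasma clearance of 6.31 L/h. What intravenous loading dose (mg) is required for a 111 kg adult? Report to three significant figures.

Total Vd = 1.5 × 111 = 166.5 L
The loading dose fills Vd to the target concentration.
LD = Vd × C = 166.5 × 1.900 = 316.4 mg

316 mg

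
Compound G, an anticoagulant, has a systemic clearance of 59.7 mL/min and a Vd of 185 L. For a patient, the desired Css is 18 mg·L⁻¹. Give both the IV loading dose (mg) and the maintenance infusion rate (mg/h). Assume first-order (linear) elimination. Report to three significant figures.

(a) 3330 mg; (b) 64.5 mg/h

Loading dose = Vd × C = 185.0 × 18 = 3330 mg
CL = 59.7 mL/min × 60/1000 = 3.582 L/h
Infusion rate = 3.582 L/h × 18 mg/L = 64.48 mg/h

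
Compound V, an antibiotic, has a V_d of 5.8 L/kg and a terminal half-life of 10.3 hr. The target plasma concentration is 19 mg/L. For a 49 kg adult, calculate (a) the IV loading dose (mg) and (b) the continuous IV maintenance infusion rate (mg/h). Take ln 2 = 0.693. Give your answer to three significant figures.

(a) 5400 mg; (b) 363 mg/h

Vd = 5.8 L/kg × 49 kg = 284.2 L
LD = Vd × C = 284.2 × 19 = 5400 mg
CL = 0.693 × Vd / t½ = 0.693 × 284.2 / 10.3 = 19.12 L/h
Infusion rate = CL × Css = 19.12 × 19 = 363.3 mg/h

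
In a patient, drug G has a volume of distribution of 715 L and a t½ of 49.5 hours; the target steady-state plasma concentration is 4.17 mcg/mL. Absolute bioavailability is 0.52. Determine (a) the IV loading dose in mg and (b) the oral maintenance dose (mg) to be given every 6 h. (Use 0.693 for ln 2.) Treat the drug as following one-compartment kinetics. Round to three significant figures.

(a) 2980 mg; (b) 482 mg

LD = Vd × C = 715.0 × 4.17 = 2982 mg
CL = 0.693 × Vd / t½ = 0.693 × 715.0 / 49.5 = 10.01 L/h
D = CL × Css × τ / F = 10.01 × 4.17 × 6 / 0.52 = 481.6 mg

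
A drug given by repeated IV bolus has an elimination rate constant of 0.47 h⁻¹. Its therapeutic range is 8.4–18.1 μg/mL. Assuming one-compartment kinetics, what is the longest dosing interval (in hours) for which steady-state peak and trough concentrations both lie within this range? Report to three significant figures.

Between IV bolus doses, concentration decays as C = C₀·e^(−kτ), so C_peak/C_trough = e^(kτ).
τ_max = ln(C_peak/C_trough) / k = ln(18.1/8.4) / 0.4700 = 0.7677 / 0.4700 = 1.633 h

1.63 h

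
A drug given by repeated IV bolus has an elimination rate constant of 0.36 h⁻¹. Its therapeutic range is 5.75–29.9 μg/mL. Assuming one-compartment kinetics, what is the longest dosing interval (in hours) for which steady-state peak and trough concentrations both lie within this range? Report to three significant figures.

4.58 h

Between IV bolus doses, concentration decays as C = C₀·e^(−kτ), so C_peak/C_trough = e^(kτ).
τ_max = ln(C_peak/C_trough) / k = ln(29.9/5.75) / 0.3600 = 1.649 / 0.3600 = 4.581 h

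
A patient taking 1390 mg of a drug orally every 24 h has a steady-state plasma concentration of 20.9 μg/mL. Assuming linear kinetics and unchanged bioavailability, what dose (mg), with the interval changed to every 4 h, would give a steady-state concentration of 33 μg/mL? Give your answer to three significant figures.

366 mg

For first-order elimination, Css ∝ F·D/(CL·τ); F and CL are unchanged, so Css ∝ D/τ.
D₂ = D₁ × (Css,target / Css,current) × (τ₂/τ₁) = 1390 × (33/20.9) × (4/24) = 365.8 mg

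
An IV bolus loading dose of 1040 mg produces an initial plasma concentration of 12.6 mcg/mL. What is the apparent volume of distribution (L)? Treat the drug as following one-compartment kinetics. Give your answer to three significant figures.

82.5 L

Immediately after an IV bolus, C₀ = Dose / Vd, so Vd = Dose / C₀.
Vd = 1040 / 12.6 = 82.54 L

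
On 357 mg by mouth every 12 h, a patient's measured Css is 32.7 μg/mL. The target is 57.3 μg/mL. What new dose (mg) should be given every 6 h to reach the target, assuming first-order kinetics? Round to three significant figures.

For first-order elimination, Css ∝ F·D/(CL·τ); F and CL are unchanged, so Css ∝ D/τ.
D₂ = D₁ × (Css,target / Css,current) × (τ₂/τ₁) = 357 × (57.3/32.7) × (6/12) = 312.8 mg

313 mg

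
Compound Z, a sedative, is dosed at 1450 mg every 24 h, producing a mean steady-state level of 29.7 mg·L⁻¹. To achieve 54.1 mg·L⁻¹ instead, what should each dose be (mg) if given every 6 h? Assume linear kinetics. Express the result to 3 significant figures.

For first-order elimination, Css ∝ F·D/(CL·τ); F and CL are unchanged, so Css ∝ D/τ.
D₂ = D₁ × (Css,target / Css,current) × (τ₂/τ₁) = 1450 × (54.1/29.7) × (6/24) = 660.3 mg

660 mg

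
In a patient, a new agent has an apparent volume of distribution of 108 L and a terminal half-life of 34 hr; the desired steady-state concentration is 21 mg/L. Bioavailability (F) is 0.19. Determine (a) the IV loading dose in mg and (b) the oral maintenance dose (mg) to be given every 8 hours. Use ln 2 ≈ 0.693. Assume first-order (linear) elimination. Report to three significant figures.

LD = Vd × C = 108.0 × 21 = 2268 mg
CL = 0.693 × Vd / t½ = 0.693 × 108.0 / 34 = 2.201 L/h
D = CL × Css × τ / F = 2.201 × 21 × 8 / 0.19 = 1946 mg

(a) 2270 mg; (b) 1950 mg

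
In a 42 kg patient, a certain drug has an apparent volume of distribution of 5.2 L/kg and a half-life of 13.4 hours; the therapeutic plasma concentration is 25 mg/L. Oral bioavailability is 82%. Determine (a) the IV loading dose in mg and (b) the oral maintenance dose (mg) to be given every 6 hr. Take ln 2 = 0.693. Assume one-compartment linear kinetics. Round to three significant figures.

(a) 5460 mg; (b) 2070 mg

Vd = 5.2 L/kg × 42 kg = 218.4 L
LD = Vd × C = 218.4 × 25 = 5460 mg
CL = 0.693 × Vd / t½ = 0.693 × 218.4 / 13.4 = 11.29 L/h
D = CL × Css × τ / F = 11.29 × 25 × 6 / 0.82 = 2065 mg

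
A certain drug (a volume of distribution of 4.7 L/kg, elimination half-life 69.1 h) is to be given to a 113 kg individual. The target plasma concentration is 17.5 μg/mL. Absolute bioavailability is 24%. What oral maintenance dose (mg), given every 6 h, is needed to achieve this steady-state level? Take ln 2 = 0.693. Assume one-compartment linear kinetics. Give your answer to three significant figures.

2330 mg

Vd(total) = 113 kg × 4.7 L/kg = 531.1 L
CL = 0.693 × Vd / t½ = 0.693 × 531.1 / 69.1 = 5.326 L/h
D = CL × Css × τ / F = 5.326 × 17.5 × 6 / 0.24 = 2330 mg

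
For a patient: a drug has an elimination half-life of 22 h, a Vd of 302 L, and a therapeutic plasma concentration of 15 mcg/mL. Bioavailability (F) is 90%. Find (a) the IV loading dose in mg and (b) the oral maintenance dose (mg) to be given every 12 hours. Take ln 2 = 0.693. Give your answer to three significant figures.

LD = Vd × C = 302.0 × 15 = 4530 mg
CL = 0.693 × Vd / t½ = 0.693 × 302.0 / 22 = 9.513 L/h
D = CL × Css × τ / F = 9.513 × 15 × 12 / 0.9 = 1903 mg

(a) 4530 mg; (b) 1900 mg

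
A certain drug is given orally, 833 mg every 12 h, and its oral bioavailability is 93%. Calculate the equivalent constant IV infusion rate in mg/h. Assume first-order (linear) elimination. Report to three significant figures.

64.6 mg/h

Equivalent systemic input: infusion rate = F·D/τ.
Rate = 0.93 × 833 / 12 = 64.56 mg/h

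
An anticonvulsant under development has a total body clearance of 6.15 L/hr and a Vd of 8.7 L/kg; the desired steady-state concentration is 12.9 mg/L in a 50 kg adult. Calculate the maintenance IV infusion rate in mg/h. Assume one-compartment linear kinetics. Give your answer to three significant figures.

Vd does not affect the maintenance rate; only clearance governs steady-state input.
Rate = CL × Css = 6.150 × 12.9 = 79.34 mg/h

79.3 mg/h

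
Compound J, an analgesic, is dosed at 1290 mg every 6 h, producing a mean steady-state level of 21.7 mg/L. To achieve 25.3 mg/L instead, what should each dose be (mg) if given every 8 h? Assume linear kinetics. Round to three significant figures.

2010 mg

With linear kinetics, Css is proportional to dose rate (D/τ) at fixed clearance.
D₂ = D₁ × (Css,target / Css,current) × (τ₂/τ₁) = 1290 × (25.3/21.7) × (8/6) = 2005 mg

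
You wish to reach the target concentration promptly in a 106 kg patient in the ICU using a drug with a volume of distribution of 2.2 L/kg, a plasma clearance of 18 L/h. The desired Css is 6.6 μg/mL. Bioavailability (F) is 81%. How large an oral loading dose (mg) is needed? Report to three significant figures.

Vd = 2.2 L/kg × 106 kg = 233.2 L
LD = Vd × C / F = 233.2 × 6.600 / 0.81 = 1900 mg

1900 mg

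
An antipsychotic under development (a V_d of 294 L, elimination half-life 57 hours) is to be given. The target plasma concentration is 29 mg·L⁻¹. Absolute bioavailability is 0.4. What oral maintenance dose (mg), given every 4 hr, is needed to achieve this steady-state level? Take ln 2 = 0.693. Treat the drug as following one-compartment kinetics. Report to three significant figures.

1040 mg

CL = 0.693 × Vd / t½ = 0.693 × 294.0 / 57 = 3.574 L/h
D = CL × Css × τ / F = 3.574 × 29 × 4 / 0.4 = 1036 mg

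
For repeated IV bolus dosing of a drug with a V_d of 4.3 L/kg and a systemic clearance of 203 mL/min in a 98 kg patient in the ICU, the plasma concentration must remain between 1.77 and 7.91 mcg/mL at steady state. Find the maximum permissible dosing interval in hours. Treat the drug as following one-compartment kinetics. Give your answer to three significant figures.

Total Vd = 4.3 × 98 = 421.4 L
CL = 203 mL/min = 203 × 0.06 = 12.18 L/h
k = CL / Vd = 12.18 / 421.4 = 0.02890 h⁻¹
Between IV bolus doses, concentration decays as C = C₀·e^(−kτ), so C_peak/C_trough = e^(kτ).
τ_max = ln(C_peak/C_trough) / k = ln(7.91/1.77) / 0.02890 = 1.497 / 0.02890 = 51.80 h

51.8 h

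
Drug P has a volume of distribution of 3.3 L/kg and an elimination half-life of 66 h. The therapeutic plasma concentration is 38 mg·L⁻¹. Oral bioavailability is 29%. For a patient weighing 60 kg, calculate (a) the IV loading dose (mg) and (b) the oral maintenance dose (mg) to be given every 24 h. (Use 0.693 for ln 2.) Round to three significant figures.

Total Vd = 3.3 × 60 = 198.0 L
LD = Vd × C = 198.0 × 38 = 7524 mg
CL = 0.693 × Vd / t½ = 0.693 × 198.0 / 66 = 2.079 L/h
D = CL × Css × τ / F = 2.079 × 38 × 24 / 0.29 = 6538 mg

(a) 7520 mg; (b) 6540 mg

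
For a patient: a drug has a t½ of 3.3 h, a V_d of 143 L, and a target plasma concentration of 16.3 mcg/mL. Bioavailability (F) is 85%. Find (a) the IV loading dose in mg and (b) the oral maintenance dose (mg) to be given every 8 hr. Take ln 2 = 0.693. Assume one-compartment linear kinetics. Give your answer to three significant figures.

(a) 2330 mg; (b) 4610 mg

LD = Vd × C = 143.0 × 16.3 = 2331 mg
CL = 0.693 × Vd / t½ = 0.693 × 143.0 / 3.3 = 30.03 L/h
D = CL × Css × τ / F = 30.03 × 16.3 × 8 / 0.85 = 4607 mg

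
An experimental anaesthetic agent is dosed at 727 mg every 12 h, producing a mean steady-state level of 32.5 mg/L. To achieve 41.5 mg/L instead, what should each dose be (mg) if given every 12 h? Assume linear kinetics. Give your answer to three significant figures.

928 mg

For first-order elimination, Css ∝ F·D/(CL·τ); F and CL are unchanged, so Css ∝ D/τ.
D₂ = D₁ × (Css,target / Css,current) = 727 × 41.5/32.5 = 928.3 mg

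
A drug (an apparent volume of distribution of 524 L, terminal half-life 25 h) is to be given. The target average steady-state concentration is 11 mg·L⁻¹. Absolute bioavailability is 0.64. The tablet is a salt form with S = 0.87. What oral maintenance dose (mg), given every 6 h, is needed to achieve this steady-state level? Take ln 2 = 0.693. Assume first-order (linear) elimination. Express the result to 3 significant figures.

1720 mg

CL = 0.693 × Vd / t½ = 0.693 × 524.0 / 25 = 14.53 L/h
D = CL × Css × τ / F / S = 14.53 × 11 × 6 / 0.64 / 0.87 = 1722 mg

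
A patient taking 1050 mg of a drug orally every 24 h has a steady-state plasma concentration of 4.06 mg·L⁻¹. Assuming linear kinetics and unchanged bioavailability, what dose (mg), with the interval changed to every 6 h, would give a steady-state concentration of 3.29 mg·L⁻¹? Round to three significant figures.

213 mg

For first-order elimination, Css ∝ F·D/(CL·τ); F and CL are unchanged, so Css ∝ D/τ.
D₂ = D₁ × (Css,target / Css,current) × (τ₂/τ₁) = 1050 × (3.29/4.06) × (6/24) = 212.7 mg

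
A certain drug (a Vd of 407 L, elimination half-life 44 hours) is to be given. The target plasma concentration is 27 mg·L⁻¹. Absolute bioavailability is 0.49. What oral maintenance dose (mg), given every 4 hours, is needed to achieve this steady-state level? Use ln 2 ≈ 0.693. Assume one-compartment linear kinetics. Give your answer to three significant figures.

1410 mg

CL = ln 2 · Vd / t½ = 0.693 × 407.0 / 44 = 6.410 L/h
D = CL × Css × τ / F = 6.410 × 27 × 4 / 0.49 = 1413 mg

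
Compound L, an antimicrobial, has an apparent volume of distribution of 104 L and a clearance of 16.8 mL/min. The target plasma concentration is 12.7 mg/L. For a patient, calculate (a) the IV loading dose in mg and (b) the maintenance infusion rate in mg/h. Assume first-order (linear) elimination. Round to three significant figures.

LD = Vd · C_target = 104.0 × 12.7 = 1321 mg
CL = 16.8 mL/min = 16.8 × 0.06 = 1.008 L/h
Infusion rate = 1.008 L/h × 12.7 mg/L = 12.80 mg/h

(a) 1320 mg; (b) 12.8 mg/h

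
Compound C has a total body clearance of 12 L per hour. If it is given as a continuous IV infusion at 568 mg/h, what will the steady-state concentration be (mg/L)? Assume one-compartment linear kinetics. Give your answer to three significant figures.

Css = rate / CL = 568 / 12.00 = 47.33 mg/L

47.3 mg/L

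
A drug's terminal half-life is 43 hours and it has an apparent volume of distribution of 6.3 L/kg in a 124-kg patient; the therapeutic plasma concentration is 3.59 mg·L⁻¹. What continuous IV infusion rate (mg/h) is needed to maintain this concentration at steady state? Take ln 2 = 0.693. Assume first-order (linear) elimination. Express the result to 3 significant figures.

Total Vd = 6.3 × 124 = 781.2 L
CL = 0.693 × Vd / t½ = 0.693 × 781.2 / 43 = 12.59 L/h
Infusion rate = CL × Css = 12.59 × 3.59 = 45.20 mg/h

45.2 mg/h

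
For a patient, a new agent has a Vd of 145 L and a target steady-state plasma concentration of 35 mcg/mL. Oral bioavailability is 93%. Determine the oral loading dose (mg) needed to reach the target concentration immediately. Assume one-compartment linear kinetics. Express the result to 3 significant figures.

The loading dose fills Vd to the target concentration.
LD = Vd × C / F = 145.0 × 35.00 / 0.93 = 5457 mg

5460 mg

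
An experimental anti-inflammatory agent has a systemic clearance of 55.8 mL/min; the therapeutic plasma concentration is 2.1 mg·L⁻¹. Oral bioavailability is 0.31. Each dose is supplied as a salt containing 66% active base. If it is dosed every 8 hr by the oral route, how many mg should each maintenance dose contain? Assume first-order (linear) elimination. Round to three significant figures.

CL = 55.8 mL/min × 60/1000 = 3.348 L/h
D = CL × Css × τ / F / S = 3.348 × 2.1 × 8 / 0.31 / 0.66 = 274.9 mg

275 mg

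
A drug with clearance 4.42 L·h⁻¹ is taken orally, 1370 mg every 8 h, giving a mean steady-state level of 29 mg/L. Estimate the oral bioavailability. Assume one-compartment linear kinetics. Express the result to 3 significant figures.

F·D/τ = CL·Css at steady state → F = CL·Css·τ / D.
F = 4.42 × 29 × 8 / 1370 = 0.748

0.748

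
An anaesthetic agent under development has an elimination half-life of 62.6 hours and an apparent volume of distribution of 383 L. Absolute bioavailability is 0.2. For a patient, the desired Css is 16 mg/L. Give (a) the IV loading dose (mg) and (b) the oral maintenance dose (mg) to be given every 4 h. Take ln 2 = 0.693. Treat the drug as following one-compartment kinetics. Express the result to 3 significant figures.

LD = Vd × C = 383.0 × 16 = 6128 mg
CL = 0.693 × Vd / t½ = 0.693 × 383.0 / 62.6 = 4.240 L/h
D = CL × Css × τ / F = 4.240 × 16 × 4 / 0.2 = 1357 mg

(a) 6130 mg; (b) 1360 mg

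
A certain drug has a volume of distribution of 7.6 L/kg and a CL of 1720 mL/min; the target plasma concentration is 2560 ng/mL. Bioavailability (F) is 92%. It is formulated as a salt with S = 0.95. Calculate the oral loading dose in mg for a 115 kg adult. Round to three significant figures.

Vd = 7.6 L/kg × 115 kg = 874.0 L
C = 2560 ng/mL = 2.560 mg/L
LD = Vd × C / F / S = 874.0 × 2.560 / 0.92 / 0.95 = 2560 mg

2560 mg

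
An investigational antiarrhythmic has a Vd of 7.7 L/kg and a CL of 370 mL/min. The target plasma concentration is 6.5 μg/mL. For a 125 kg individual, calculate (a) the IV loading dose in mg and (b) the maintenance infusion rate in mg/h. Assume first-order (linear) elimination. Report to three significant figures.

(a) 6260 mg; (b) 144 mg/h

Vd(total) = 125 kg × 7.7 L/kg = 962.5 L
Loading: fill Vd to C_target → 962.5 L × 6.5 mg/L = 6256 mg
CL = 370 mL/min = 370 × 0.06 = 22.20 L/h
Maintenance: replace elimination → rate = CL × Css = 22.20 × 6.5 = 144.3 mg/h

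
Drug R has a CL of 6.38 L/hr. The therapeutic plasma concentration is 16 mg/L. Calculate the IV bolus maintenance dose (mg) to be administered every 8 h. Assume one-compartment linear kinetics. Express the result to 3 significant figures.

D = CL × Css × τ = 6.380 × 16 × 8 = 816.6 mg

817 mg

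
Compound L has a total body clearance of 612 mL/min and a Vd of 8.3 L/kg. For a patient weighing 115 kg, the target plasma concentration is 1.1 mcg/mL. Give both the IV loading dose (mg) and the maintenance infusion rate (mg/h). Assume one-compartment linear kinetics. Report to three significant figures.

(a) 1050 mg; (b) 40.4 mg/h

Vd = 8.3 L/kg × 115 kg = 954.5 L
Loading: fill Vd to C_target → 954.5 L × 1.1 mg/L = 1050 mg
Convert clearance: 612 mL/min × 60 min/h ÷ 1000 mL/L = 36.72 L/h
Maintenance: replace elimination → rate = CL × Css = 36.72 × 1.1 = 40.39 mg/h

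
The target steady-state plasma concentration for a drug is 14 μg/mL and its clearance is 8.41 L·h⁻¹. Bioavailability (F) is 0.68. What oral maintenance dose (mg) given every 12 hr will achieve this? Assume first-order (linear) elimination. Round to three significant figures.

At steady state, dose per interval replaces the amount cleared in that interval: F·D/τ = CL·Css.
D = CL × Css × τ / F = 8.410 × 14 × 12 / 0.68 = 2078 mg

2080 mg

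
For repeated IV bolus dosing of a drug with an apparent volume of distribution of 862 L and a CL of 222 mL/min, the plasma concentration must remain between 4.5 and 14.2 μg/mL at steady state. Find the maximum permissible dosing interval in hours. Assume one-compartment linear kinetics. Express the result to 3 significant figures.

74.4 h

CL = 222 mL/min = 222 × 0.06 = 13.32 L/h
k = CL / Vd = 13.32 / 862.0 = 0.01545 h⁻¹
Between IV bolus doses, concentration decays as C = C₀·e^(−kτ), so C_peak/C_trough = e^(kτ).
τ_max = ln(C_peak/C_trough) / k = ln(14.2/4.5) / 0.01545 = 1.149 / 0.01545 = 74.37 h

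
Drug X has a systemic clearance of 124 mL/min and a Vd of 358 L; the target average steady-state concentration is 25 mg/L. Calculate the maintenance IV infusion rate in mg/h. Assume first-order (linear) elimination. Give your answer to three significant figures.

186 mg/h

CL = 124 mL/min = 124 × 0.06 = 7.440 L/h
Rate = CL × Css = 7.440 × 25 = 186.0 mg/h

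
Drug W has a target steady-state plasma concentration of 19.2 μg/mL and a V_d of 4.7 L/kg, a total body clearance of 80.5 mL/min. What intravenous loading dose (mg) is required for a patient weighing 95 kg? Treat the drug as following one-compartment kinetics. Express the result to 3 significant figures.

Vd = 4.7 L/kg × 95 kg = 446.5 L
LD is governed by Vd — clearance does not enter the loading-dose calculation.
LD = Vd × C = 446.5 × 19.20 = 8573 mg

8570 mg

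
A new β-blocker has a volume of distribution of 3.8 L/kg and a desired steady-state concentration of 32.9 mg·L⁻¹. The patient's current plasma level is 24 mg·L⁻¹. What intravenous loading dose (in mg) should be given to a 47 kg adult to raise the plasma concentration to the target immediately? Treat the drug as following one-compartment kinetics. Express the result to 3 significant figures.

1590 mg

Vd = 3.8 L/kg × 47 kg = 178.6 L
Concentration deficit ΔC = 32.9 − 24 = 8.900 mg/L
LD = Vd × ΔC = 178.6 × 8.900 = 1590 mg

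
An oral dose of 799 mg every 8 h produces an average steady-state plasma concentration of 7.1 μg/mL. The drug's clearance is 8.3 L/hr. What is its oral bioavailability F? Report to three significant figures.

0.590

F·D/τ = CL·Css at steady state → F = CL·Css·τ / D.
F = 8.3 × 7.1 × 8 / 799 = 0.590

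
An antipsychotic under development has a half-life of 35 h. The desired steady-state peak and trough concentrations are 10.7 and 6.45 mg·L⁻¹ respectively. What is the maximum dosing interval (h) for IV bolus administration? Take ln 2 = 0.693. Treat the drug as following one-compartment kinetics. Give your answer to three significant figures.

25.6 h

k = 0.693 / t½ = 0.693 / 35 = 0.01980 h⁻¹
Between IV bolus doses, concentration decays as C = C₀·e^(−kτ), so C_peak/C_trough = e^(kτ).
τ_max = ln(C_peak/C_trough) / k = ln(10.7/6.45) / 0.01980 = 0.5062 / 0.01980 = 25.57 h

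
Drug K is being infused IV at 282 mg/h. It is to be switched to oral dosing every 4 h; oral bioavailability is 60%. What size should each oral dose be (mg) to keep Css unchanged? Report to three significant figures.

1880 mg

To maintain the same Css, the systemic dosing rate must be unchanged: F·D/τ = infusion rate.
D = rate × τ / F = 282 × 4 / 0.6 = 1880 mg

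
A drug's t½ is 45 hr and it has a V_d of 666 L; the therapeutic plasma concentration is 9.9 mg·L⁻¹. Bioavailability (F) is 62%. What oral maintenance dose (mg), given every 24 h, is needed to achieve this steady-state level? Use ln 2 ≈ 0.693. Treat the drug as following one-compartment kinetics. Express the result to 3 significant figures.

CL = ln 2 · Vd / t½ = 0.693 × 666.0 / 45 = 10.26 L/h
D = CL × Css × τ / F = 10.26 × 9.9 × 24 / 0.62 = 3932 mg

3930 mg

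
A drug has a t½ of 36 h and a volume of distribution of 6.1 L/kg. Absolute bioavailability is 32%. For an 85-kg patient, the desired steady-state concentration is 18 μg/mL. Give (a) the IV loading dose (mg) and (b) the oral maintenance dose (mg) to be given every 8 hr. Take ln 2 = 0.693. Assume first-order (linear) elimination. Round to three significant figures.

Vd(total) = 85 kg × 6.1 L/kg = 518.5 L
LD = Vd × C = 518.5 × 18 = 9333 mg
CL = 0.693 × Vd / t½ = 0.693 × 518.5 / 36 = 9.981 L/h
D = CL × Css × τ / F = 9.981 × 18 × 8 / 0.32 = 4491 mg

(a) 9330 mg; (b) 4490 mg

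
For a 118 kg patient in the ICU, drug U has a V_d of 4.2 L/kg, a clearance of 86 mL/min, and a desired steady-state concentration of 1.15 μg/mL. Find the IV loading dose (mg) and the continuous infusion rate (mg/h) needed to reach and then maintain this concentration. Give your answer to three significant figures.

Total Vd = 4.2 × 118 = 495.6 L
LD = Vd · C_target = 495.6 × 1.15 = 569.9 mg
Convert clearance: 86 mL/min × 60 min/h ÷ 1000 mL/L = 5.160 L/h
Maintenance infusion rate = CL × Css = 5.160 × 1.15 = 5.934 mg/h

(a) 570 mg; (b) 5.93 mg/h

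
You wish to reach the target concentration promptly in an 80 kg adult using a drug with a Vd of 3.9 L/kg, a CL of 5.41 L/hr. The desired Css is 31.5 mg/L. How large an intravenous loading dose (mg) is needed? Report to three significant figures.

9830 mg

Vd(total) = 80 kg × 3.9 L/kg = 312.0 L
LD = Vd × C = 312.0 × 31.50 = 9828 mg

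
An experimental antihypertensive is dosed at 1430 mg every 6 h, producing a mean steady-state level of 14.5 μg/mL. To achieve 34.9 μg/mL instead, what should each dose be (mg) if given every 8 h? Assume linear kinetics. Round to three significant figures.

4590 mg

For first-order elimination, Css ∝ F·D/(CL·τ); F and CL are unchanged, so Css ∝ D/τ.
D₂ = D₁ × (Css,target / Css,current) × (τ₂/τ₁) = 1430 × (34.9/14.5) × (8/6) = 4589 mg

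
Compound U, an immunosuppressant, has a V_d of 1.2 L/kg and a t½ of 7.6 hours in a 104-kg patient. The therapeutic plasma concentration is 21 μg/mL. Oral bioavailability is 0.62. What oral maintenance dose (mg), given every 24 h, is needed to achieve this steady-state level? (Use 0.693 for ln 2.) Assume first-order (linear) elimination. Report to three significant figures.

Vd = 1.2 L/kg × 104 kg = 124.8 L
CL = 0.693 × Vd / t½ = 0.693 × 124.8 / 7.6 = 11.38 L/h
D = CL × Css × τ / F = 11.38 × 21 × 24 / 0.62 = 9251 mg

9250 mg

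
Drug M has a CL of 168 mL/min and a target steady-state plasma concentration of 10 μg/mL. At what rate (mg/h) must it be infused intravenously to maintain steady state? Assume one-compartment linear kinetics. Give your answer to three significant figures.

Convert clearance: 168 mL/min × 60 min/h ÷ 1000 mL/L = 10.08 L/h
At steady state, infusion rate equals elimination rate: rate in = CL × Css.
R₀ = 10.08 × 10 = 100.8 mg/h

101 mg/h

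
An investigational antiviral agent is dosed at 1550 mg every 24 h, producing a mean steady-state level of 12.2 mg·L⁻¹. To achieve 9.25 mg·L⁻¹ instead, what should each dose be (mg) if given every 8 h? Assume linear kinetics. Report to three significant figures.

392 mg

With linear kinetics, Css is proportional to dose rate (D/τ) at fixed clearance.
D₂ = D₁ × (Css,target / Css,current) × (τ₂/τ₁) = 1550 × (9.25/12.2) × (8/24) = 391.7 mg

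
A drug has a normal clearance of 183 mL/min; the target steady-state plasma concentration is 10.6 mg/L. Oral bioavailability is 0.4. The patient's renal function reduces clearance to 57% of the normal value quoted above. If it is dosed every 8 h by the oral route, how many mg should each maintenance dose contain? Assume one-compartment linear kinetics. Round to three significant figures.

1330 mg

CL = 183 mL/min × 60/1000 = 10.98 L/h
Patient clearance = 0.57 × 10.98 = 6.259 L/h
D = CL × Css × τ / F = 6.259 × 10.6 × 8 / 0.4 = 1327 mg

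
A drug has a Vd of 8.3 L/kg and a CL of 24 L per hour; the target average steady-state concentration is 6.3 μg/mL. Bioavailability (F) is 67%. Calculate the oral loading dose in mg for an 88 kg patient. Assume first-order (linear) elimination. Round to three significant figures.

6870 mg

Vd = 8.3 L/kg × 88 kg = 730.4 L
LD = Vd × C / F = 730.4 × 6.300 / 0.67 = 6868 mg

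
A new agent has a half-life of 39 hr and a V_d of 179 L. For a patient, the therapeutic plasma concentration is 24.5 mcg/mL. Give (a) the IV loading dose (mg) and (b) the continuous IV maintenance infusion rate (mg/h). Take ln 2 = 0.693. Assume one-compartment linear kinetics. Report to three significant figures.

(a) 4390 mg; (b) 77.9 mg/h

LD = Vd × C = 179.0 × 24.5 = 4386 mg
CL = 0.693 × Vd / t½ = 0.693 × 179.0 / 39 = 3.181 L/h
Infusion rate = CL × Css = 3.181 × 24.5 = 77.93 mg/h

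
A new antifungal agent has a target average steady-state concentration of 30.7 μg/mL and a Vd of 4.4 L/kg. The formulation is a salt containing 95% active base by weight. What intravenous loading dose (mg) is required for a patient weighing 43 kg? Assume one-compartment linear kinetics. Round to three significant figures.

Vd = 4.4 L/kg × 43 kg = 189.2 L
LD = Vd × C / S = 189.2 × 30.70 / 0.95 = 6114 mg

6110 mg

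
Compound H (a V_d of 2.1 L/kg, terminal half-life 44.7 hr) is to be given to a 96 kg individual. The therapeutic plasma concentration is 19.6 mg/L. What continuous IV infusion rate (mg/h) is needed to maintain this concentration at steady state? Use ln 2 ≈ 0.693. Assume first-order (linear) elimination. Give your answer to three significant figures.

61.3 mg/h

Total Vd = 2.1 × 96 = 201.6 L
CL = ln 2 · Vd / t½ = 0.693 × 201.6 / 44.7 = 3.125 L/h
Infusion rate = CL × Css = 3.125 × 19.6 = 61.25 mg/h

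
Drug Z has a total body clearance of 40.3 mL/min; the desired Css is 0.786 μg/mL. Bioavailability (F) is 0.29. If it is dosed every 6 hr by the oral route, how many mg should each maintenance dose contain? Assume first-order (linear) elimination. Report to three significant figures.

39.3 mg

Convert clearance: 40.3 mL/min × 60 min/h ÷ 1000 mL/L = 2.418 L/h
D = CL × Css × τ / F = 2.418 × 0.786 × 6 / 0.29 = 39.32 mg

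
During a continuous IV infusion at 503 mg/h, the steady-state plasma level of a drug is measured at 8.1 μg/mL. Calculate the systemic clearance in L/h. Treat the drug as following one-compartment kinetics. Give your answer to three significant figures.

62.1 L/h

At steady state, infusion rate = CL × Css, so CL = rate / Css.
CL = 503 / 8.1 = 62.10 L/h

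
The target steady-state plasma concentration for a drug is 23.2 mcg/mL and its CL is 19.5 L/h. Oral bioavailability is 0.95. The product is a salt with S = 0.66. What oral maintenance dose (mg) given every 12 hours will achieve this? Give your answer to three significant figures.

D = CL × Css × τ / F / S = 19.50 × 23.2 × 12 / 0.95 / 0.66 = 8658 mg

8660 mg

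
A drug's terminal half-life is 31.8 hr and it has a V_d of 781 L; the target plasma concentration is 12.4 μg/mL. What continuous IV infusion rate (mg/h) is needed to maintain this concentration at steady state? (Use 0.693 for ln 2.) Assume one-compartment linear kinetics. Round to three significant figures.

211 mg/h

CL = ln 2 · Vd / t½ = 0.693 × 781.0 / 31.8 = 17.02 L/h
Infusion rate = CL × Css = 17.02 × 12.4 = 211.0 mg/h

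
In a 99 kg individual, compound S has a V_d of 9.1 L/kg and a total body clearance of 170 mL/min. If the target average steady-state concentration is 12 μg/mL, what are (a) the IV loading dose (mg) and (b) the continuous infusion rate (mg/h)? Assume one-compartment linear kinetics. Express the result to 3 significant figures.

(a) 10800 mg; (b) 122 mg/h

Vd = 9.1 L/kg × 99 kg = 900.9 L
LD = Vd · C_target = 900.9 × 12 = 10810 mg
CL = 170 mL/min = 170 × 0.06 = 10.20 L/h
Maintenance infusion rate = CL × Css = 10.20 × 12 = 122.4 mg/h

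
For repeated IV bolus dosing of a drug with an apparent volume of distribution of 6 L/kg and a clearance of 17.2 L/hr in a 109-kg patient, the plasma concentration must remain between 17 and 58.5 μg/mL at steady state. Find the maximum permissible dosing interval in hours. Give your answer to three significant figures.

Vd(total) = 109 kg × 6 L/kg = 654.0 L
k = CL / Vd = 17.20 / 654.0 = 0.02630 h⁻¹
Between IV bolus doses, concentration decays as C = C₀·e^(−kτ), so C_peak/C_trough = e^(kτ).
τ_max = ln(C_peak/C_trough) / k = ln(58.5/17) / 0.02630 = 1.236 / 0.02630 = 47.00 h

47.0 h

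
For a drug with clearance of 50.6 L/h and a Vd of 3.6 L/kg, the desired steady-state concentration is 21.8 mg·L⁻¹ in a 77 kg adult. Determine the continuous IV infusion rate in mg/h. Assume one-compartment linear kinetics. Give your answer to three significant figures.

1100 mg/h

At steady state, infusion rate equals elimination rate: rate in = CL × Css.
R₀ = 50.60 × 21.8 = 1103 mg/h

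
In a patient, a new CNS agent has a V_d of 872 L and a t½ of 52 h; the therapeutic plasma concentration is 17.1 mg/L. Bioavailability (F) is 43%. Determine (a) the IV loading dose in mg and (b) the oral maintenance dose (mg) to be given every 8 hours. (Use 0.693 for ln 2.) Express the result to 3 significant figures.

(a) 14900 mg; (b) 3700 mg

LD = Vd × C = 872.0 × 17.1 = 14910 mg
CL = 0.693 × Vd / t½ = 0.693 × 872.0 / 52 = 11.62 L/h
D = CL × Css × τ / F = 11.62 × 17.1 × 8 / 0.43 = 3697 mg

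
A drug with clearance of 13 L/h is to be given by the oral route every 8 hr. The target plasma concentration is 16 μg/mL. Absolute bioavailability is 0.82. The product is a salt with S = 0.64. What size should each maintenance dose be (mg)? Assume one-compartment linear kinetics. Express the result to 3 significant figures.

3170 mg

At steady state, dose per interval replaces the amount cleared in that interval: F·S·D/τ = CL·Css.
D = CL × Css × τ / F / S = 13.00 × 16 × 8 / 0.82 / 0.64 = 3171 mg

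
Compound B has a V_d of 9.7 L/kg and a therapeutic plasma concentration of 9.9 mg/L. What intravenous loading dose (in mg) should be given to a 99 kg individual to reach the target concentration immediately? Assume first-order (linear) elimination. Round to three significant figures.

9510 mg

Vd(total) = 99 kg × 9.7 L/kg = 960.3 L
LD = Vd × C = 960.3 × 9.900 = 9507 mg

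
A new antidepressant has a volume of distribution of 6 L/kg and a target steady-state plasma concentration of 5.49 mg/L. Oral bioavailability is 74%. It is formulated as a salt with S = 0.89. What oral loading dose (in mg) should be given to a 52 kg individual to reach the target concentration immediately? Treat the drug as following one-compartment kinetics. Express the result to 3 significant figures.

2600 mg

Vd(total) = 52 kg × 6 L/kg = 312.0 L
LD = Vd × C / F / S = 312.0 × 5.490 / 0.74 / 0.89 = 2601 mg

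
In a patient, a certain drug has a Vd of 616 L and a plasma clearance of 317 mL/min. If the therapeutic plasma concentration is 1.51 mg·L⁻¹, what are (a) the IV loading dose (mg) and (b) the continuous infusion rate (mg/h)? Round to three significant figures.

(a) 930 mg; (b) 28.7 mg/h

LD = Vd · C_target = 616.0 × 1.51 = 930.2 mg
CL = 317 mL/min = 317 × 0.06 = 19.02 L/h
Infusion rate = 19.02 L/h × 1.51 mg/L = 28.72 mg/h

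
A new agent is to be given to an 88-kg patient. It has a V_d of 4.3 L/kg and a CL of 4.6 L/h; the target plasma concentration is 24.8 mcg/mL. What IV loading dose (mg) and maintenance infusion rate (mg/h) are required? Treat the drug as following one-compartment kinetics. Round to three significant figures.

(a) 9380 mg; (b) 114 mg/h

Vd(total) = 88 kg × 4.3 L/kg = 378.4 L
LD = Vd · C_target = 378.4 × 24.8 = 9384 mg
Maintenance infusion rate = CL × Css = 4.600 × 24.8 = 114.1 mg/h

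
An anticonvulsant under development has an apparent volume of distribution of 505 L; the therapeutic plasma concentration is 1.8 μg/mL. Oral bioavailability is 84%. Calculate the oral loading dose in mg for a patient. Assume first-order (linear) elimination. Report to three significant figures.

1080 mg

The loading dose fills Vd to the target concentration.
LD = Vd × C / F = 505.0 × 1.800 / 0.84 = 1082 mg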